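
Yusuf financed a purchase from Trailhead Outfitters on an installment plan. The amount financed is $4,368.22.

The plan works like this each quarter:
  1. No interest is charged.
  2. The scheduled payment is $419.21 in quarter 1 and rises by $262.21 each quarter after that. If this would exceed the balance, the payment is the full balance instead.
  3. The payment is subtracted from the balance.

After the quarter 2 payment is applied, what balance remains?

$3,267.59

Quarter 1: $4,368.22 − $419.21 → $3,949.01
Quarter 2: $3,949.01 − $681.42 → $3,267.59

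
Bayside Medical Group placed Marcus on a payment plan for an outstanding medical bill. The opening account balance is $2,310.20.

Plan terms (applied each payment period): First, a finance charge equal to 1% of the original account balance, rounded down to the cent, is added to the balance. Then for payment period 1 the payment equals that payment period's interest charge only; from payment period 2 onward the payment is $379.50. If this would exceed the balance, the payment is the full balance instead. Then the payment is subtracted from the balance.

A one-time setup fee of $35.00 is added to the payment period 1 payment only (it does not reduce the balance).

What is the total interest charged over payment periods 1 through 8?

$184.80

Payment period 1: opening $2,310.20; interest $23.10 → $2,333.30; payment $23.10 (+ $35.00 fee); balance $2,310.20
Payment period 2: opening $2,310.20; interest $23.10 → $2,333.30; payment $379.50; balance $1,953.80
Payment period 3: opening $1,953.80; interest $23.10 → $1,976.90; payment $379.50; balance $1,597.40
Payment period 4: opening $1,597.40; interest $23.10 → $1,620.50; payment $379.50; balance $1,241.00
Payment period 5: opening $1,241.00; interest $23.10 → $1,264.10; payment $379.50; balance $884.60
Payment period 6: opening $884.60; interest $23.10 → $907.70; payment $379.50; balance $528.20
Payment period 7: opening $528.20; interest $23.10 → $551.30; payment $379.50; balance $171.80
Payment period 8: opening $171.80; interest $23.10 → $194.90; payment $194.90; balance $0.00
Total interest: $23.10 + $23.10 + $23.10 + $23.10 + $23.10 + $23.10 + $23.10 + $23.10 = $184.80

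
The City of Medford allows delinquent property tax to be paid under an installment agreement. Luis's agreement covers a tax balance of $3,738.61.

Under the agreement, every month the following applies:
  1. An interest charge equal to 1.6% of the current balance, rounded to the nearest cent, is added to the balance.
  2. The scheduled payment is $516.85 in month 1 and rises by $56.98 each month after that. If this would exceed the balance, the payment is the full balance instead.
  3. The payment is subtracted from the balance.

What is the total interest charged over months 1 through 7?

$228.58

Month 1: opening $3,738.61; interest $59.82 → $3,798.43; payment $516.85; balance $3,281.58
Month 2: opening $3,281.58; interest $52.51 → $3,334.09; payment $573.83; balance $2,760.26
Month 3: opening $2,760.26; interest $44.16 → $2,804.42; payment $630.81; balance $2,173.61
Month 4: opening $2,173.61; interest $34.78 → $2,208.39; payment $687.79; balance $1,520.60
Month 5: opening $1,520.60; interest $24.33 → $1,544.93; payment $744.77; balance $800.16
Month 6: opening $800.16; interest $12.80 → $812.96; payment $801.75; balance $11.21
Month 7: opening $11.21; interest $0.18 → $11.39; payment $11.39; balance $0.00
Total interest: $59.82 + $52.51 + $44.16 + $34.78 + $24.33 + $12.80 + $0.18 = $228.58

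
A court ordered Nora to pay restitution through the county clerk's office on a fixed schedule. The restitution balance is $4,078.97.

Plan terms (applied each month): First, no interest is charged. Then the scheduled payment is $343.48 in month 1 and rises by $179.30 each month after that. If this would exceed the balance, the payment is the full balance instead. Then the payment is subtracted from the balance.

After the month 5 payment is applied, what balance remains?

Month 1: opening $4,078.97; payment $343.48; balance $3,735.49
Month 2: opening $3,735.49; payment $522.78; balance $3,212.71
Month 3: opening $3,212.71; payment $702.08; balance $2,510.63
Month 4: opening $2,510.63; payment $881.38; balance $1,629.25
Month 5: opening $1,629.25; payment $1,060.68; balance $568.57

$568.57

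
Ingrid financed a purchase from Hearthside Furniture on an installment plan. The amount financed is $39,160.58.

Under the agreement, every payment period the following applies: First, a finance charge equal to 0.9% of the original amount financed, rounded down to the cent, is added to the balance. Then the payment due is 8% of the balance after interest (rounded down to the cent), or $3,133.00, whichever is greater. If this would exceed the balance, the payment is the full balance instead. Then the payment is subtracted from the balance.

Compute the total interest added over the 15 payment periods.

Payment period 1: $39,160.58 +$352.44 interest = $39,513.02; pay $3,161.04 → $36,351.98
Payment period 2: $36,351.98 +$352.44 interest = $36,704.42; pay $3,133.00 → $33,571.42
Payment period 3: $33,571.42 +$352.44 interest = $33,923.86; pay $3,133.00 → $30,790.86
Payment period 4: $30,790.86 +$352.44 interest = $31,143.30; pay $3,133.00 → $28,010.30
Payment period 5: $28,010.30 +$352.44 interest = $28,362.74; pay $3,133.00 → $25,229.74
Payment period 6: $25,229.74 +$352.44 interest = $25,582.18; pay $3,133.00 → $22,449.18
Payment period 7: $22,449.18 +$352.44 interest = $22,801.62; pay $3,133.00 → $19,668.62
Payment period 8: $19,668.62 +$352.44 interest = $20,021.06; pay $3,133.00 → $16,888.06
Payment period 9: $16,888.06 +$352.44 interest = $17,240.50; pay $3,133.00 → $14,107.50
Payment period 10: $14,107.50 +$352.44 interest = $14,459.94; pay $3,133.00 → $11,326.94
Payment period 11: $11,326.94 +$352.44 interest = $11,679.38; pay $3,133.00 → $8,546.38
Payment period 12: $8,546.38 +$352.44 interest = $8,898.82; pay $3,133.00 → $5,765.82
Payment period 13: $5,765.82 +$352.44 interest = $6,118.26; pay $3,133.00 → $2,985.26
Payment period 14: $2,985.26 +$352.44 interest = $3,337.70; pay $3,133.00 → $204.70
Payment period 15: $204.70 +$352.44 interest = $557.14; pay $557.14 → $0.00
Total interest: $352.44 + $352.44 + $352.44 + $352.44 + $352.44 + $352.44 + $352.44 + $352.44 + $352.44 + $352.44 + $352.44 + $352.44 + $352.44 + $352.44 + $352.44 = $5,286.60

$5,286.60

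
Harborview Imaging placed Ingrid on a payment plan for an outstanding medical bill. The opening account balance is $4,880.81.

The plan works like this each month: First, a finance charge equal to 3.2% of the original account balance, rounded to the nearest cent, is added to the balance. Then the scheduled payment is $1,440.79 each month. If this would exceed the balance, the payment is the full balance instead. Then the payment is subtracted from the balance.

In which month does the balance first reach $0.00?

4

Month 1: opening $4,880.81; interest $156.19 → $5,037.00; payment $1,440.79; balance $3,596.21
Month 2: opening $3,596.21; interest $156.19 → $3,752.40; payment $1,440.79; balance $2,311.61
Month 3: opening $2,311.61; interest $156.19 → $2,467.80; payment $1,440.79; balance $1,027.01
Month 4: opening $1,027.01; interest $156.19 → $1,183.20; payment $1,183.20; balance $0.00
Balance reaches $0.00 in month 4.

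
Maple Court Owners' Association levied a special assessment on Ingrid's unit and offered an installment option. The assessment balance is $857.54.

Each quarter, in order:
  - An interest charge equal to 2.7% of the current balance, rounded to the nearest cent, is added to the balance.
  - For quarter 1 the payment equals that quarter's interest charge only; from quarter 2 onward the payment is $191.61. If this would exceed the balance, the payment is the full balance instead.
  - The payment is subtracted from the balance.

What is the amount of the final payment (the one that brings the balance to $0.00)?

Quarter 1: opening $857.54; interest $23.15 → $880.69; payment $23.15; balance $857.54
Quarter 2: opening $857.54; interest $23.15 → $880.69; payment $191.61; balance $689.08
Quarter 3: opening $689.08; interest $18.61 → $707.69; payment $191.61; balance $516.08
Quarter 4: opening $516.08; interest $13.93 → $530.01; payment $191.61; balance $338.40
Quarter 5: opening $338.40; interest $9.14 → $347.54; payment $191.61; balance $155.93
Quarter 6: opening $155.93; interest $4.21 → $160.14; payment $160.14; balance $0.00

$160.14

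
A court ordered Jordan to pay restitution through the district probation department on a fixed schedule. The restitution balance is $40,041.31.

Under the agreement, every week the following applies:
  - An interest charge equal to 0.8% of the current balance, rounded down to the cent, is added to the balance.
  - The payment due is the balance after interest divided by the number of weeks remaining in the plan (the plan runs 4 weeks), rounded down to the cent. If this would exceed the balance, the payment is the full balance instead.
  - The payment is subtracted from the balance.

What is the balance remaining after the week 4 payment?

Week 1: opening $40,041.31; interest $320.33 → $40,361.64; payment $10,090.41; balance $30,271.23
Week 2: opening $30,271.23; interest $242.16 → $30,513.39; payment $10,171.13; balance $20,342.26
Week 3: opening $20,342.26; interest $162.73 → $20,504.99; payment $10,252.49; balance $10,252.50
Week 4: opening $10,252.50; interest $82.02 → $10,334.52; payment $10,334.52; balance $0.00

$0.00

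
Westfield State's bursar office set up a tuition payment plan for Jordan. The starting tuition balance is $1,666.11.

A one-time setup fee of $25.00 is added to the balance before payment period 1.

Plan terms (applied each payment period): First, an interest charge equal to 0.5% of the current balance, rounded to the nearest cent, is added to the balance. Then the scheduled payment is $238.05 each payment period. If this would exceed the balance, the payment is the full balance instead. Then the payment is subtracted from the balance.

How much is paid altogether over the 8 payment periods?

Payment period 1: $1,691.11 +$8.46 interest = $1,699.57; pay $238.05 → $1,461.52
Payment period 2: $1,461.52 +$7.31 interest = $1,468.83; pay $238.05 → $1,230.78
Payment period 3: $1,230.78 +$6.15 interest = $1,236.93; pay $238.05 → $998.88
Payment period 4: $998.88 +$4.99 interest = $1,003.87; pay $238.05 → $765.82
Payment period 5: $765.82 +$3.83 interest = $769.65; pay $238.05 → $531.60
Payment period 6: $531.60 +$2.66 interest = $534.26; pay $238.05 → $296.21
Payment period 7: $296.21 +$1.48 interest = $297.69; pay $238.05 → $59.64
Payment period 8: $59.64 +$0.30 interest = $59.94; pay $59.94 → $0.00
Total paid: $1,726.29

$1,726.29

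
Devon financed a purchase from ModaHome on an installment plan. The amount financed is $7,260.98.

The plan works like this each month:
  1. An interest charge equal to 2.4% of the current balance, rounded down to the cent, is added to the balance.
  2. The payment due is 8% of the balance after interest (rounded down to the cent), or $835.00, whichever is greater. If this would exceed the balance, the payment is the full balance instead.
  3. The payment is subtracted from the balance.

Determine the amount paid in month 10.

Month 1: opening $7,260.98; interest $174.26 → $7,435.24; payment $835.00; balance $6,600.24
Month 2: opening $6,600.24; interest $158.40 → $6,758.64; payment $835.00; balance $5,923.64
Month 3: opening $5,923.64; interest $142.16 → $6,065.80; payment $835.00; balance $5,230.80
Month 4: opening $5,230.80; interest $125.53 → $5,356.33; payment $835.00; balance $4,521.33
Month 5: opening $4,521.33; interest $108.51 → $4,629.84; payment $835.00; balance $3,794.84
Month 6: opening $3,794.84; interest $91.07 → $3,885.91; payment $835.00; balance $3,050.91
Month 7: opening $3,050.91; interest $73.22 → $3,124.13; payment $835.00; balance $2,289.13
Month 8: opening $2,289.13; interest $54.93 → $2,344.06; payment $835.00; balance $1,509.06
Month 9: opening $1,509.06; interest $36.21 → $1,545.27; payment $835.00; balance $710.27
Month 10: opening $710.27; interest $17.04 → $727.31; payment $727.31; balance $0.00

$727.31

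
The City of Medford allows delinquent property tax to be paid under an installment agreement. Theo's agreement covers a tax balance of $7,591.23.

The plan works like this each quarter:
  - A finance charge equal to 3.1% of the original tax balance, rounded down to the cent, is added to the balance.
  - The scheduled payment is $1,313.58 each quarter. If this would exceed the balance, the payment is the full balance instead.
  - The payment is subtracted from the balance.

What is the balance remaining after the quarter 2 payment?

Quarter 1: $7,591.23 +$235.32 interest = $7,826.55; pay $1,313.58 → $6,512.97
Quarter 2: $6,512.97 +$235.32 interest = $6,748.29; pay $1,313.58 → $5,434.71

$5,434.71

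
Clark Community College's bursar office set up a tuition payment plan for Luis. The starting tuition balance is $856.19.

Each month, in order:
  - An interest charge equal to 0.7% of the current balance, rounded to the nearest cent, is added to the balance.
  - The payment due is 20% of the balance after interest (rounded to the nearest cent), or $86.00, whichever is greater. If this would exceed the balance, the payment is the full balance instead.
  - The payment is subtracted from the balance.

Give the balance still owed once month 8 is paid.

Month 1: opening $856.19; interest $5.99 → $862.18; payment $172.44; balance $689.74
Month 2: opening $689.74; interest $4.83 → $694.57; payment $138.91; balance $555.66
Month 3: opening $555.66; interest $3.89 → $559.55; payment $111.91; balance $447.64
Month 4: opening $447.64; interest $3.13 → $450.77; payment $90.15; balance $360.62
Month 5: opening $360.62; interest $2.52 → $363.14; payment $86.00; balance $277.14
Month 6: opening $277.14; interest $1.94 → $279.08; payment $86.00; balance $193.08
Month 7: opening $193.08; interest $1.35 → $194.43; payment $86.00; balance $108.43
Month 8: opening $108.43; interest $0.76 → $109.19; payment $86.00; balance $23.19

$23.19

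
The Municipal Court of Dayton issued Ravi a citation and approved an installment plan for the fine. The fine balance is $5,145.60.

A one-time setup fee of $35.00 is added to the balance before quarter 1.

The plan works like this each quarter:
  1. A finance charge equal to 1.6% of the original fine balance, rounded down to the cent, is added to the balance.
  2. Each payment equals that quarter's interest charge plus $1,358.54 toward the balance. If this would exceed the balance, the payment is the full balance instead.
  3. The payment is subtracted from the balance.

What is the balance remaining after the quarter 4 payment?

$0.00

Quarter 1: $5,180.60 +$82.32 interest = $5,262.92; pay $1,440.86 → $3,822.06
Quarter 2: $3,822.06 +$82.32 interest = $3,904.38; pay $1,440.86 → $2,463.52
Quarter 3: $2,463.52 +$82.32 interest = $2,545.84; pay $1,440.86 → $1,104.98
Quarter 4: $1,104.98 +$82.32 interest = $1,187.30; pay $1,187.30 → $0.00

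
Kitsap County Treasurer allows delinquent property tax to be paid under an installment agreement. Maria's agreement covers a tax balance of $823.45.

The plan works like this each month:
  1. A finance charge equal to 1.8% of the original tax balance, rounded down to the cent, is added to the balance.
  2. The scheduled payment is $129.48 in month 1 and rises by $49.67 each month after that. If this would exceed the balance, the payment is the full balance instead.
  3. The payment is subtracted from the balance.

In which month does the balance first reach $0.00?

Month 1: opening $823.45; interest $14.82 → $838.27; payment $129.48; balance $708.79
Month 2: opening $708.79; interest $14.82 → $723.61; payment $179.15; balance $544.46
Month 3: opening $544.46; interest $14.82 → $559.28; payment $228.82; balance $330.46
Month 4: opening $330.46; interest $14.82 → $345.28; payment $278.49; balance $66.79
Month 5: opening $66.79; interest $14.82 → $81.61; payment $81.61; balance $0.00
Balance reaches $0.00 in month 5.

5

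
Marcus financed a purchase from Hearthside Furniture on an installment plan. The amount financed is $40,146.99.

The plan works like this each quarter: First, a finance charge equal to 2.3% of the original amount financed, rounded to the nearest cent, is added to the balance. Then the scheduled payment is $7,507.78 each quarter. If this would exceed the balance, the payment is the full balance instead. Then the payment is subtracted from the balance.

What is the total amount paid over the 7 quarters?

$46,610.65

# | Opening | Interest | Payment | End bal
1 | $40,146.99 | $923.38 | $7,507.78 | $33,562.59
2 | $33,562.59 | $923.38 | $7,507.78 | $26,978.19
3 | $26,978.19 | $923.38 | $7,507.78 | $20,393.79
4 | $20,393.79 | $923.38 | $7,507.78 | $13,809.39
5 | $13,809.39 | $923.38 | $7,507.78 | $7,224.99
6 | $7,224.99 | $923.38 | $7,507.78 | $640.59
7 | $640.59 | $923.38 | $1,563.97 | $0.00
Total paid: $46,610.65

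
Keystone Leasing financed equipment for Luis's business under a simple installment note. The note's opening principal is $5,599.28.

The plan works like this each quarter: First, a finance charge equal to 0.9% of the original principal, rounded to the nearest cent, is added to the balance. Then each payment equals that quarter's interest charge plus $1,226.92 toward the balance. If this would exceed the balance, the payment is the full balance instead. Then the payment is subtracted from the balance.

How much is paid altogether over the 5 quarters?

Quarter 1: opening $5,599.28; interest $50.39 → $5,649.67; payment $1,277.31; balance $4,372.36
Quarter 2: opening $4,372.36; interest $50.39 → $4,422.75; payment $1,277.31; balance $3,145.44
Quarter 3: opening $3,145.44; interest $50.39 → $3,195.83; payment $1,277.31; balance $1,918.52
Quarter 4: opening $1,918.52; interest $50.39 → $1,968.91; payment $1,277.31; balance $691.60
Quarter 5: opening $691.60; interest $50.39 → $741.99; payment $741.99; balance $0.00
Total paid: $5,851.23

$5,851.23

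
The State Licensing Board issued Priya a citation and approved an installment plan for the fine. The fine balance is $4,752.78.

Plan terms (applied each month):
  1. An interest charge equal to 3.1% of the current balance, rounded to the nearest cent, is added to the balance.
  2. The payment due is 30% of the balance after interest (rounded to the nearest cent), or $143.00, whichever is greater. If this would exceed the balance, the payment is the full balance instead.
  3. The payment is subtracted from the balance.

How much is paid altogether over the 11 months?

# | Opening | Interest | Payment | End bal
1 | $4,752.78 | $147.34 | $1,470.04 | $3,430.08
2 | $3,430.08 | $106.33 | $1,060.92 | $2,475.49
3 | $2,475.49 | $76.74 | $765.67 | $1,786.56
4 | $1,786.56 | $55.38 | $552.58 | $1,289.36
5 | $1,289.36 | $39.97 | $398.80 | $930.53
6 | $930.53 | $28.85 | $287.81 | $671.57
7 | $671.57 | $20.82 | $207.72 | $484.67
8 | $484.67 | $15.02 | $149.91 | $349.78
9 | $349.78 | $10.84 | $143.00 | $217.62
10 | $217.62 | $6.75 | $143.00 | $81.37
11 | $81.37 | $2.52 | $83.89 | $0.00
Total paid: $5,263.34

$5,263.34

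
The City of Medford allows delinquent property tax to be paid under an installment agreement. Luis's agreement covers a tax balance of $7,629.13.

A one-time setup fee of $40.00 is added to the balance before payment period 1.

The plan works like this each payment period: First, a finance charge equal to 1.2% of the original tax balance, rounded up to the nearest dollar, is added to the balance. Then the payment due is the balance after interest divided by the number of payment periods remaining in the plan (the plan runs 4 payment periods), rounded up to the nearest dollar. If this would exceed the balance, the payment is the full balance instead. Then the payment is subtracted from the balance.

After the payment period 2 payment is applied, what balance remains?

$3,941.13

Payment period 1: $7,669.13 +$92.00 interest = $7,761.13; pay $1,941.00 → $5,820.13
Payment period 2: $5,820.13 +$92.00 interest = $5,912.13; pay $1,971.00 → $3,941.13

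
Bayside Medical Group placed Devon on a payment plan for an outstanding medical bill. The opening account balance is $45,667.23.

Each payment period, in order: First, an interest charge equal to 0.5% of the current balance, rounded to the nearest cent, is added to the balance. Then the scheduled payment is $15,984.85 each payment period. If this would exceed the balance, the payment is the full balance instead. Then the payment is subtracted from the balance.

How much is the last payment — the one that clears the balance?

$14,145.80

Payment period 1: opening $45,667.23; interest $228.34 → $45,895.57; payment $15,984.85; balance $29,910.72
Payment period 2: opening $29,910.72; interest $149.55 → $30,060.27; payment $15,984.85; balance $14,075.42
Payment period 3: opening $14,075.42; interest $70.38 → $14,145.80; payment $14,145.80; balance $0.00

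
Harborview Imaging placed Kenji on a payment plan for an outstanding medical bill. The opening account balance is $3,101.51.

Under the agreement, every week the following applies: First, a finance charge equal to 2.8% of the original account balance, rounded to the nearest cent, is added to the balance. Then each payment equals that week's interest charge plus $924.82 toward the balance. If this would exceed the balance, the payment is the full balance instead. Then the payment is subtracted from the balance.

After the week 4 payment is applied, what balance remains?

$0.00

# | Opening | Interest | Payment | End bal
1 | $3,101.51 | $86.84 | $1,011.66 | $2,176.69
2 | $2,176.69 | $86.84 | $1,011.66 | $1,251.87
3 | $1,251.87 | $86.84 | $1,011.66 | $327.05
4 | $327.05 | $86.84 | $413.89 | $0.00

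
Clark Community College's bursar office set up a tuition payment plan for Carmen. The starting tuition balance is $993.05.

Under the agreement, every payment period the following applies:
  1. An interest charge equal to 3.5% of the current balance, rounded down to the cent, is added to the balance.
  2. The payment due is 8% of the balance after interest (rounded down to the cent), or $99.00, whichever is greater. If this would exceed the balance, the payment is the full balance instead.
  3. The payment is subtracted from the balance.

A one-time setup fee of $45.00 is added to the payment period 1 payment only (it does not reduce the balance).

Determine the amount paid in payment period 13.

Payment period 1: opening $993.05; interest $34.75 → $1,027.80; payment $99.00 (+ $45.00 fee); balance $928.80
Payment period 2: opening $928.80; interest $32.50 → $961.30; payment $99.00; balance $862.30
Payment period 3: opening $862.30; interest $30.18 → $892.48; payment $99.00; balance $793.48
Payment period 4: opening $793.48; interest $27.77 → $821.25; payment $99.00; balance $722.25
Payment period 5: opening $722.25; interest $25.27 → $747.52; payment $99.00; balance $648.52
Payment period 6: opening $648.52; interest $22.69 → $671.21; payment $99.00; balance $572.21
Payment period 7: opening $572.21; interest $20.02 → $592.23; payment $99.00; balance $493.23
Payment period 8: opening $493.23; interest $17.26 → $510.49; payment $99.00; balance $411.49
Payment period 9: opening $411.49; interest $14.40 → $425.89; payment $99.00; balance $326.89
Payment period 10: opening $326.89; interest $11.44 → $338.33; payment $99.00; balance $239.33
Payment period 11: opening $239.33; interest $8.37 → $247.70; payment $99.00; balance $148.70
Payment period 12: opening $148.70; interest $5.20 → $153.90; payment $99.00; balance $54.90
Payment period 13: opening $54.90; interest $1.92 → $56.82; payment $56.82; balance $0.00

$56.82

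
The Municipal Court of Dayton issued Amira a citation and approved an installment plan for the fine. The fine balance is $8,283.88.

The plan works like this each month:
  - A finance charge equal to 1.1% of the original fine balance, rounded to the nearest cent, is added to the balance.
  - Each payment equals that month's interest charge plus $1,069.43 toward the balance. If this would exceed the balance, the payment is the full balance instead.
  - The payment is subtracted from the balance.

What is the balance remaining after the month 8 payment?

# | Opening | Interest | Payment | End bal
1 | $8,283.88 | $91.12 | $1,160.55 | $7,214.45
2 | $7,214.45 | $91.12 | $1,160.55 | $6,145.02
3 | $6,145.02 | $91.12 | $1,160.55 | $5,075.59
4 | $5,075.59 | $91.12 | $1,160.55 | $4,006.16
5 | $4,006.16 | $91.12 | $1,160.55 | $2,936.73
6 | $2,936.73 | $91.12 | $1,160.55 | $1,867.30
7 | $1,867.30 | $91.12 | $1,160.55 | $797.87
8 | $797.87 | $91.12 | $888.99 | $0.00

$0.00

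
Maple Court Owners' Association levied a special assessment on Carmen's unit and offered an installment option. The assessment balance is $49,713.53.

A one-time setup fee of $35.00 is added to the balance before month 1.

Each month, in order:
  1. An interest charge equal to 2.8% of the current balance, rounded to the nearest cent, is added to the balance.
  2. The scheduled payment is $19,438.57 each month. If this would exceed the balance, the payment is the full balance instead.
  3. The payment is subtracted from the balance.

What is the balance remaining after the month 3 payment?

Month 1: opening $49,748.53; interest $1,392.96 → $51,141.49; payment $19,438.57; balance $31,702.92
Month 2: opening $31,702.92; interest $887.68 → $32,590.60; payment $19,438.57; balance $13,152.03
Month 3: opening $13,152.03; interest $368.26 → $13,520.29; payment $13,520.29; balance $0.00

$0.00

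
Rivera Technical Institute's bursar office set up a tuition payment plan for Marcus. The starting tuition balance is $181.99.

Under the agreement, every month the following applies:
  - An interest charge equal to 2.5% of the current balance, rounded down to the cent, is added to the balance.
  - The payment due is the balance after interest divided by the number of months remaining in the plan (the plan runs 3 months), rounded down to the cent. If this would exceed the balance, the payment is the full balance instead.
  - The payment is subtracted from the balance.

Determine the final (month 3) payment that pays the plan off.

$65.32

# | Opening | Interest | Payment | End bal
1 | $181.99 | $4.54 | $62.17 | $124.36
2 | $124.36 | $3.10 | $63.73 | $63.73
3 | $63.73 | $1.59 | $65.32 | $0.00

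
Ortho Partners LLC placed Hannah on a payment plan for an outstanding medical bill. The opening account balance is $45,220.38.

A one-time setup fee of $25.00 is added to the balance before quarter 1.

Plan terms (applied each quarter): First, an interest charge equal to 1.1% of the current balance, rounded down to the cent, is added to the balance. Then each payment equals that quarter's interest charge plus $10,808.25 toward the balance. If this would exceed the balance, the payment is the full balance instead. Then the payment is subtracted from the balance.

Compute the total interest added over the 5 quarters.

# | Opening | Interest | Payment | End bal
1 | $45,245.38 | $497.69 | $11,305.94 | $34,437.13
2 | $34,437.13 | $378.80 | $11,187.05 | $23,628.88
3 | $23,628.88 | $259.91 | $11,068.16 | $12,820.63
4 | $12,820.63 | $141.02 | $10,949.27 | $2,012.38
5 | $2,012.38 | $22.13 | $2,034.51 | $0.00
Total interest: $497.69 + $378.80 + $259.91 + $141.02 + $22.13 = $1,299.55

$1,299.55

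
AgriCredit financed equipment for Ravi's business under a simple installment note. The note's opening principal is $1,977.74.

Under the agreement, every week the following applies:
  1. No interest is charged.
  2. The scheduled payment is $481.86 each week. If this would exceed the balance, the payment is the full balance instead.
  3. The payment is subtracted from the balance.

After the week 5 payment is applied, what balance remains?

Week 1: opening $1,977.74; payment $481.86; balance $1,495.88
Week 2: opening $1,495.88; payment $481.86; balance $1,014.02
Week 3: opening $1,014.02; payment $481.86; balance $532.16
Week 4: opening $532.16; payment $481.86; balance $50.30
Week 5: opening $50.30; payment $50.30; balance $0.00

$0.00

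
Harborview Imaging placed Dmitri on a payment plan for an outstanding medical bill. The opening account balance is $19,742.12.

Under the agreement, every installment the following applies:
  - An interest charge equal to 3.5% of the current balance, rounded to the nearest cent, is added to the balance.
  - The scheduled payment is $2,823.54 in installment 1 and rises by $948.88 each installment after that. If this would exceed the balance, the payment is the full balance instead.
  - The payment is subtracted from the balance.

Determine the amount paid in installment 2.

$3,772.42

# | Opening | Interest | Payment | End bal
1 | $19,742.12 | $690.97 | $2,823.54 | $17,609.55
2 | $17,609.55 | $616.33 | $3,772.42 | $14,453.46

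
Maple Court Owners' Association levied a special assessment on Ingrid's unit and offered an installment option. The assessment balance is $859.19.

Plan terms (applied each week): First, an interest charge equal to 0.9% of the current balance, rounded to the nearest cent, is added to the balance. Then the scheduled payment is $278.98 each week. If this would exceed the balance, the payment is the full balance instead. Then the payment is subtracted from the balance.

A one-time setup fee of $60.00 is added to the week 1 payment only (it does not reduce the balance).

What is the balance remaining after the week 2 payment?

$314.25

Week 1: $859.19 +$7.73 interest = $866.92; pay $278.98 (+ $60.00 fee) → $587.94
Week 2: $587.94 +$5.29 interest = $593.23; pay $278.98 → $314.25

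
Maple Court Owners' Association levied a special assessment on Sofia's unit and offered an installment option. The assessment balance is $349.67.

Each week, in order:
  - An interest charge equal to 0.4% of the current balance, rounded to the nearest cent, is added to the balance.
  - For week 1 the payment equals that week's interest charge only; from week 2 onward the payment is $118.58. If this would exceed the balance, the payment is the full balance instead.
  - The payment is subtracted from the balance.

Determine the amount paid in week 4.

$115.30

Week 1: opening $349.67; interest $1.40 → $351.07; payment $1.40; balance $349.67
Week 2: opening $349.67; interest $1.40 → $351.07; payment $118.58; balance $232.49
Week 3: opening $232.49; interest $0.93 → $233.42; payment $118.58; balance $114.84
Week 4: opening $114.84; interest $0.46 → $115.30; payment $115.30; balance $0.00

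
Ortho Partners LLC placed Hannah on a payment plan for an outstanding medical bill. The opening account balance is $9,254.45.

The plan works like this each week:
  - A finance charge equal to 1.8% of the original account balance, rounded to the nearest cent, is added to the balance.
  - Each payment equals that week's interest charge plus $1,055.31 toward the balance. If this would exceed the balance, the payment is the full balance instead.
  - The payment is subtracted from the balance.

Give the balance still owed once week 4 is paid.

Week 1: opening $9,254.45; interest $166.58 → $9,421.03; payment $1,221.89; balance $8,199.14
Week 2: opening $8,199.14; interest $166.58 → $8,365.72; payment $1,221.89; balance $7,143.83
Week 3: opening $7,143.83; interest $166.58 → $7,310.41; payment $1,221.89; balance $6,088.52
Week 4: opening $6,088.52; interest $166.58 → $6,255.10; payment $1,221.89; balance $5,033.21

$5,033.21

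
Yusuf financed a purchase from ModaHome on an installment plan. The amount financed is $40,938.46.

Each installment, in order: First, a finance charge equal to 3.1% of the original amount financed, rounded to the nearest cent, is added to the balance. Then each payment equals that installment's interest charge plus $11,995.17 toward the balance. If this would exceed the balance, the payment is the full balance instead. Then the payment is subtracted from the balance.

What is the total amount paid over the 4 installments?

# | Opening | Interest | Payment | End bal
1 | $40,938.46 | $1,269.09 | $13,264.26 | $28,943.29
2 | $28,943.29 | $1,269.09 | $13,264.26 | $16,948.12
3 | $16,948.12 | $1,269.09 | $13,264.26 | $4,952.95
4 | $4,952.95 | $1,269.09 | $6,222.04 | $0.00
Total paid: $46,014.82

$46,014.82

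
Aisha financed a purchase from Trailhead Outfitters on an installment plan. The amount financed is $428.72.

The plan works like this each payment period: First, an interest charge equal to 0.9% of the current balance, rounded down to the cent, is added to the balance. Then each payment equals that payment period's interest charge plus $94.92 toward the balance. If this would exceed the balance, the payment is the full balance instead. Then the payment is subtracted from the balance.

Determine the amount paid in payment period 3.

$97.06

Payment period 1: $428.72 +$3.85 interest = $432.57; pay $98.77 → $333.80
Payment period 2: $333.80 +$3.00 interest = $336.80; pay $97.92 → $238.88
Payment period 3: $238.88 +$2.14 interest = $241.02; pay $97.06 → $143.96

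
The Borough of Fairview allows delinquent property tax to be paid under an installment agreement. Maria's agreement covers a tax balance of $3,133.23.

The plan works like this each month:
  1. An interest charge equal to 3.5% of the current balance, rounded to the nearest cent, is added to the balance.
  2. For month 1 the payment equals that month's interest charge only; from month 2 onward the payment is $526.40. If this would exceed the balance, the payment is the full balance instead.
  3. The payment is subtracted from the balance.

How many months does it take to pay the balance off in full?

8

# | Opening | Interest | Payment | End bal
1 | $3,133.23 | $109.66 | $109.66 | $3,133.23
2 | $3,133.23 | $109.66 | $526.40 | $2,716.49
3 | $2,716.49 | $95.08 | $526.40 | $2,285.17
4 | $2,285.17 | $79.98 | $526.40 | $1,838.75
5 | $1,838.75 | $64.36 | $526.40 | $1,376.71
6 | $1,376.71 | $48.18 | $526.40 | $898.49
7 | $898.49 | $31.45 | $526.40 | $403.54
8 | $403.54 | $14.12 | $417.66 | $0.00
Balance reaches $0.00 in month 8.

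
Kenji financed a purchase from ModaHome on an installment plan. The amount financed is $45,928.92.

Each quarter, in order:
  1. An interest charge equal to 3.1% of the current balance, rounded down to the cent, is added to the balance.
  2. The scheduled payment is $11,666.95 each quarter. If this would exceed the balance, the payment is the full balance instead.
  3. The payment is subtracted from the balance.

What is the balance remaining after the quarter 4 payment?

$3,011.37

Quarter 1: opening $45,928.92; interest $1,423.79 → $47,352.71; payment $11,666.95; balance $35,685.76
Quarter 2: opening $35,685.76; interest $1,106.25 → $36,792.01; payment $11,666.95; balance $25,125.06
Quarter 3: opening $25,125.06; interest $778.87 → $25,903.93; payment $11,666.95; balance $14,236.98
Quarter 4: opening $14,236.98; interest $441.34 → $14,678.32; payment $11,666.95; balance $3,011.37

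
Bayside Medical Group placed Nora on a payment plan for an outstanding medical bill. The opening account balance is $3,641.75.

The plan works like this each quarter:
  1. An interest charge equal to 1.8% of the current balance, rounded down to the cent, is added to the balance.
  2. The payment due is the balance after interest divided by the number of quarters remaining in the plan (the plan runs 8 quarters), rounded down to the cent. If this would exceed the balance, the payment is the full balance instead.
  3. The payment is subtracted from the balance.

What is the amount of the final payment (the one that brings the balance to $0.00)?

Quarter 1: $3,641.75 +$65.55 interest = $3,707.30; pay $463.41 → $3,243.89
Quarter 2: $3,243.89 +$58.39 interest = $3,302.28; pay $471.75 → $2,830.53
Quarter 3: $2,830.53 +$50.94 interest = $2,881.47; pay $480.24 → $2,401.23
Quarter 4: $2,401.23 +$43.22 interest = $2,444.45; pay $488.89 → $1,955.56
Quarter 5: $1,955.56 +$35.20 interest = $1,990.76; pay $497.69 → $1,493.07
Quarter 6: $1,493.07 +$26.87 interest = $1,519.94; pay $506.64 → $1,013.30
Quarter 7: $1,013.30 +$18.23 interest = $1,031.53; pay $515.76 → $515.77
Quarter 8: $515.77 +$9.28 interest = $525.05; pay $525.05 → $0.00

$525.05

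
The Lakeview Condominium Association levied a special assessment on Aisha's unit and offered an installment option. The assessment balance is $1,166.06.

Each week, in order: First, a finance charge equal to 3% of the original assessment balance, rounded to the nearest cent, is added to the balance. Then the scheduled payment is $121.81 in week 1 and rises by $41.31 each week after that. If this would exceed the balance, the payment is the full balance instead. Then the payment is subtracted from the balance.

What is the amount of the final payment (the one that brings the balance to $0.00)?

$60.41

Week 1: $1,166.06 +$34.98 interest = $1,201.04; pay $121.81 → $1,079.23
Week 2: $1,079.23 +$34.98 interest = $1,114.21; pay $163.12 → $951.09
Week 3: $951.09 +$34.98 interest = $986.07; pay $204.43 → $781.64
Week 4: $781.64 +$34.98 interest = $816.62; pay $245.74 → $570.88
Week 5: $570.88 +$34.98 interest = $605.86; pay $287.05 → $318.81
Week 6: $318.81 +$34.98 interest = $353.79; pay $328.36 → $25.43
Week 7: $25.43 +$34.98 interest = $60.41; pay $60.41 → $0.00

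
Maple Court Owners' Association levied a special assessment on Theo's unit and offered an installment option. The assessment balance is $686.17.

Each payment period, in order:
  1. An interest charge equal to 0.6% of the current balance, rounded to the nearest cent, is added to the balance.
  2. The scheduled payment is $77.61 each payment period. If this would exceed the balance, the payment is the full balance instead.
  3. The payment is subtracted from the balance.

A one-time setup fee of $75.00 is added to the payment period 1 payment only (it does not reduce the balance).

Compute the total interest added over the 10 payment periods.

Payment period 1: $686.17 +$4.12 interest = $690.29; pay $77.61 (+ $75.00 fee) → $612.68
Payment period 2: $612.68 +$3.68 interest = $616.36; pay $77.61 → $538.75
Payment period 3: $538.75 +$3.23 interest = $541.98; pay $77.61 → $464.37
Payment period 4: $464.37 +$2.79 interest = $467.16; pay $77.61 → $389.55
Payment period 5: $389.55 +$2.34 interest = $391.89; pay $77.61 → $314.28
Payment period 6: $314.28 +$1.89 interest = $316.17; pay $77.61 → $238.56
Payment period 7: $238.56 +$1.43 interest = $239.99; pay $77.61 → $162.38
Payment period 8: $162.38 +$0.97 interest = $163.35; pay $77.61 → $85.74
Payment period 9: $85.74 +$0.51 interest = $86.25; pay $77.61 → $8.64
Payment period 10: $8.64 +$0.05 interest = $8.69; pay $8.69 → $0.00
Total interest: $4.12 + $3.68 + $3.23 + $2.79 + $2.34 + $1.89 + $1.43 + $0.97 + $0.51 + $0.05 = $21.01

$21.01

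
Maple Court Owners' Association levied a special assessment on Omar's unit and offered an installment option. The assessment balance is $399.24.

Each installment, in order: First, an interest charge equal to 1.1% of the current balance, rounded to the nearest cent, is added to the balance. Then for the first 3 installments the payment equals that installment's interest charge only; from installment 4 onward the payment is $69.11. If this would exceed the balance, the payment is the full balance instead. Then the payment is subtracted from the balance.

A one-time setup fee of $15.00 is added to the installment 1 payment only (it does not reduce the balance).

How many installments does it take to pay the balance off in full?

10

Installment 1: $399.24 +$4.39 interest = $403.63; pay $4.39 (+ $15.00 fee) → $399.24
Installment 2: $399.24 +$4.39 interest = $403.63; pay $4.39 → $399.24
Installment 3: $399.24 +$4.39 interest = $403.63; pay $4.39 → $399.24
Installment 4: $399.24 +$4.39 interest = $403.63; pay $69.11 → $334.52
Installment 5: $334.52 +$3.68 interest = $338.20; pay $69.11 → $269.09
Installment 6: $269.09 +$2.96 interest = $272.05; pay $69.11 → $202.94
Installment 7: $202.94 +$2.23 interest = $205.17; pay $69.11 → $136.06
Installment 8: $136.06 +$1.50 interest = $137.56; pay $69.11 → $68.45
Installment 9: $68.45 +$0.75 interest = $69.20; pay $69.11 → $0.09
Installment 10: $0.09 +$0.00 interest = $0.09; pay $0.09 → $0.00
Balance reaches $0.00 in installment 10.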